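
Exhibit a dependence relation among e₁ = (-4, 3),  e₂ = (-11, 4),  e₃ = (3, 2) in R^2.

2e₁ - e₂ - e₃ = 0

Solve the homogeneous system with e₁, e₂, e₃ as columns by row-reducing the coefficient matrix.
A generator of the null space is (2, -1, -1).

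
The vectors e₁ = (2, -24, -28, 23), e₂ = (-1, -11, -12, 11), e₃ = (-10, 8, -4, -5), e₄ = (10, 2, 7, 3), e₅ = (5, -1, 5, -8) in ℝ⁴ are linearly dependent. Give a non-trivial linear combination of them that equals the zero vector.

Row-reduce the matrix with e₁, e₂, e₃, e₄, e₅ as columns; the null space gives the coefficients.
A generator of the null space is (1, -3, -1, -1, -1).

e₁ - 3e₂ - e₃ - e₄ - e₅ = 0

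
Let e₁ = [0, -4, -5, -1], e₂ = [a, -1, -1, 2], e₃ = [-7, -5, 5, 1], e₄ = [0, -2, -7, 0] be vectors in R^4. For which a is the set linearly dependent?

a = -41/9

Place the vectors as rows of a 4×4 matrix; dependence ⇔ determinant zero.
The determinant works out to 63*a + 287.
Solving 63*a + 287 = 0 yields a = -41/9.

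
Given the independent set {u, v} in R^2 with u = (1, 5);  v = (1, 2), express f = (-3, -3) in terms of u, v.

Solve the system with u, v as columns and f as the right-hand side.
The system has the unique solution (α₁, α₂) = (1, -4).

f = u - 4v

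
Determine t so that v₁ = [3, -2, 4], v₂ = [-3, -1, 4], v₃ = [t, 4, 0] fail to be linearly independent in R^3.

t = -24

Dependence holds iff the 3×3 matrix [v₁ v₂ v₃] is singular.
The determinant works out to -4*t - 96.
This vanishes exactly when t = -24.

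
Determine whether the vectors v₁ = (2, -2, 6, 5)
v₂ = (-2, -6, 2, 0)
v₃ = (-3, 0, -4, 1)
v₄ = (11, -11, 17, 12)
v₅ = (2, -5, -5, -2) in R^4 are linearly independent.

There are 5 vectors in a 4-dimensional space, so they cannot be linearly independent.

linearly dependent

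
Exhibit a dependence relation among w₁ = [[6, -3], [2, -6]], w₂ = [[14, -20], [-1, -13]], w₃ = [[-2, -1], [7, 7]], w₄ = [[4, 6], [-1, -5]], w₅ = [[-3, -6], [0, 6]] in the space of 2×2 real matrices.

3w₁ - w₂ - w₃ + 2w₅ = 0

Pass to coordinate vectors relative to the basis {E₁₁, E₁₂, E₂₁, E₂₂}.
Solve the homogeneous system with w₁, w₂, w₃, w₄, w₅ as columns by row-reducing the coefficient matrix.
One solution (up to scaling) is (3, -1, -1, 0, 2).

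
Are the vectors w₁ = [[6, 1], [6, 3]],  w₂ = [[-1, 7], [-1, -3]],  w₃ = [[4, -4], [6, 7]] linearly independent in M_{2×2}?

linearly independent

Write each element as a coordinate vector in ℝ⁴ using {E₁₁, E₁₂, E₂₁, E₂₂}.
Row-reduce the matrix whose columns are w₁, w₂, w₃.
The reduction yields 3 nonzero rows, so the rank is 3.
Since rank = 3 (the number of vectors), the set is linearly independent.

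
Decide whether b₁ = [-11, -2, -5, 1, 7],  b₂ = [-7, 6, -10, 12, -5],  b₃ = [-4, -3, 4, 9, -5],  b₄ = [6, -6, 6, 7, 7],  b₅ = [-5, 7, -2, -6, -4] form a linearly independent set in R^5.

linearly independent

Place the vectors as rows of a 5×5 matrix and reduce to echelon form.
The reduction yields 5 nonzero rows, so the rank is 5.
Since rank = 5 (the number of vectors), the set is linearly independent.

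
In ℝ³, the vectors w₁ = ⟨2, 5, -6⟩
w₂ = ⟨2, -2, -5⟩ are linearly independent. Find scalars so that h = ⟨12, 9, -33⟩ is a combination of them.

h = 3w₁ + 3w₂

Write h = c₁w₁ + c₂w₂ and equate components.
The system has the unique solution (c₁, c₂) = (3, 3).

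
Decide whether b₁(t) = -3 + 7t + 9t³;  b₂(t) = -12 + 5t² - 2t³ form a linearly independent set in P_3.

Write each element as a coordinate vector in ℝ⁴ using {1, t, …, t³}.
Place the vectors as rows of a 2×4 matrix and reduce to echelon form.
The reduction yields 2 nonzero rows, so the rank is 2.
Since rank = 2 (the number of vectors), the set is linearly independent.

linearly independent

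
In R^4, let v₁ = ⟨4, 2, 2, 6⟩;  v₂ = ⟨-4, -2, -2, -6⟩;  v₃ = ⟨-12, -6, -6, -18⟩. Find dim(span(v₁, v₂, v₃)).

Put the 4×3 matrix [v₁|v₂|v₃] into echelon form.
The echelon form has 1 nonzero row, so the rank is 1.

dim = 1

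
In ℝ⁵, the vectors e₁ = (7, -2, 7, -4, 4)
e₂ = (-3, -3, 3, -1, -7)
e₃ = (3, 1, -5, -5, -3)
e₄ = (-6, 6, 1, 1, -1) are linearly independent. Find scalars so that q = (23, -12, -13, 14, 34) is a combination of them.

Since e₁, e₂, e₃, e₄ are independent, the coefficients expressing q are uniquely determined by a linear system.
The system has the unique solution (c₁, …, c₄) = (-1, -4, -2, -4).

q = -e₁ - 4e₂ - 2e₃ - 4e₄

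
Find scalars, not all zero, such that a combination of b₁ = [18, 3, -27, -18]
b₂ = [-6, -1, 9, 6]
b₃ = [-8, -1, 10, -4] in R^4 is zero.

Solve the homogeneous system with b₁, b₂, b₃ as columns by row-reducing the coefficient matrix.
One solution (up to scaling) is (1, 3, 0).

b₁ + 3b₂ = 0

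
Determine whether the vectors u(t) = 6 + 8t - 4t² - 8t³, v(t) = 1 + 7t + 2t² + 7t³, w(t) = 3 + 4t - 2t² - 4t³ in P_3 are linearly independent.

linearly dependent

Write each element as a coordinate vector in ℝ⁴ using {1, t, …, t³}.
One vector is a scalar multiple of another, so the set is dependent.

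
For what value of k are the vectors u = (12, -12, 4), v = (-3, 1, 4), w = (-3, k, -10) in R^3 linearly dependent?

The vectors are dependent exactly when the determinant of the matrix with rows u, v, w vanishes.
Expanding, det = 396 - 60*k.
Setting this to zero gives k = 33/5.

k = 33/5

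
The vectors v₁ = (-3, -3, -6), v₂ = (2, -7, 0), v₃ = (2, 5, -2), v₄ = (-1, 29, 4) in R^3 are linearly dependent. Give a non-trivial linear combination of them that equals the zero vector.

Solve the homogeneous system with v₁, v₂, v₃, v₄ as columns by row-reducing the coefficient matrix.
A generator of the null space is (1, 3, -1, 1).

v₁ + 3v₂ - v₃ + v₄ = 0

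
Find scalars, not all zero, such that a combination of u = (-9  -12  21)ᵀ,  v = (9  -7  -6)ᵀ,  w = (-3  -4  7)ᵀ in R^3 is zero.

u - 3w = 0

Set up α₁u + … + α₃w = 0 and solve the homogeneous system.
The free variable yields coefficients (1, 0, -3) (any nonzero multiple also works).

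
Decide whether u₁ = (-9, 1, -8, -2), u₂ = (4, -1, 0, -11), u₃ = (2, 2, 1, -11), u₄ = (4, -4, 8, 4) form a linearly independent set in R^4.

The matrix [u₁|u₂|u₃|u₄] has determinant 2084.
A nonzero determinant means the columns are linearly independent.

linearly independent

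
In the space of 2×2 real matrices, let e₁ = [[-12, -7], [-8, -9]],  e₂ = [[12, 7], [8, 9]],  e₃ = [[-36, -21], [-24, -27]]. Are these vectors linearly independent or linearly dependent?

linearly dependent

Write each element as a coordinate vector in ℝ⁴ using {E₁₁, E₁₂, E₂₁, E₂₂}.
Place the vectors as rows of a 3×4 matrix and reduce to echelon form.
The reduction yields 1 nonzero row, so the rank is 1.
Since rank 1 < 3, the set is linearly dependent.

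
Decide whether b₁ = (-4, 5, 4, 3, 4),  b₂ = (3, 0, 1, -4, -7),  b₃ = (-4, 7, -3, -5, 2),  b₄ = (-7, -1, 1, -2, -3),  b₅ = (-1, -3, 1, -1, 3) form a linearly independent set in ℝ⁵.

linearly independent

Form the 5×5 matrix with these as columns; its determinant is -15034.
A nonzero determinant means the columns are linearly independent.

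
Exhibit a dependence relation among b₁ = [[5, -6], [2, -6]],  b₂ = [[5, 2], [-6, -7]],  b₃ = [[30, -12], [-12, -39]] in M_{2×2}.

Pass to coordinate vectors relative to the basis {E₁₁, E₁₂, E₂₁, E₂₂}.
Set up α₁b₁ + … + α₃b₃ = 0 and solve the homogeneous system.
The free variable yields coefficients (3, 3, -1) (any nonzero multiple also works).

3b₁ + 3b₂ - b₃ = 0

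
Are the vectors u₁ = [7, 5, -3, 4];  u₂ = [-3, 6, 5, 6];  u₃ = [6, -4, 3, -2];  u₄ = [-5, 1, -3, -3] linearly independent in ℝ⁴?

Place the vectors as rows of a 4×4 matrix and reduce to echelon form.
The reduction yields 4 nonzero rows, so the rank is 4.
Since rank = 4 (the number of vectors), the set is linearly independent.

linearly independent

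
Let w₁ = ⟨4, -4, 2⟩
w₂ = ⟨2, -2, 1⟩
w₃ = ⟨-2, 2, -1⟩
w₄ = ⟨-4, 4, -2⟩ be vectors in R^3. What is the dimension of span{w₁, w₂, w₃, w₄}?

Row-reduce the 4×3 matrix with these as rows.
There is 1 pivot column, so rank = 1.
(With 4 elements in a 3-dimensional space the rank is at most 3.)

1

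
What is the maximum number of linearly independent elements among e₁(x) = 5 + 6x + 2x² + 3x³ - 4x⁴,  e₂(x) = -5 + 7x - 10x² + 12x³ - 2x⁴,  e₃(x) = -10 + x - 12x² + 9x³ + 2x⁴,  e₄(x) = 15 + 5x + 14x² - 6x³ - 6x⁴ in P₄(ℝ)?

Use coordinates relative to {1, x, …, x⁴}.
Put the 5×4 matrix [e₁|e₂|e₃|e₄] into echelon form.
Exactly 2 pivots survive; hence the rank is 2.

2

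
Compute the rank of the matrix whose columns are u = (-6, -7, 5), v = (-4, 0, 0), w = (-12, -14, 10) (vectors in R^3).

Apply Gaussian elimination to the matrix whose rows are u, v, w.
There are 2 pivot columns, so rank = 2.

rank 2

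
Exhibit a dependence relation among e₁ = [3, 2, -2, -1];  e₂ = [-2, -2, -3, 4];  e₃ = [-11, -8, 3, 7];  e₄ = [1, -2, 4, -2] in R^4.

3e₁ - e₂ + e₃ = 0

Set up α₁e₁ + … + α₄e₄ = 0 and solve the homogeneous system.
The free variable yields coefficients (3, -1, 1, 0) (any nonzero multiple also works).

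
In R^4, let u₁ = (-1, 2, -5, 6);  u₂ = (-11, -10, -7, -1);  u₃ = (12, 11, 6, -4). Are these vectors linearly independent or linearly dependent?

Row-reduce the matrix whose columns are u₁, u₂, u₃.
The reduction yields 3 nonzero rows, so the rank is 3.
Since rank = 3 (the number of vectors), the set is linearly independent.

linearly independent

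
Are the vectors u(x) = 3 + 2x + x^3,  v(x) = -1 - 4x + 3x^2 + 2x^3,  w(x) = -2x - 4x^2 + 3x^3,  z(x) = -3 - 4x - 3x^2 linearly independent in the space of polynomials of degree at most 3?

Take coordinates with respect to the standard basis {1, x, …, x^3}.
The matrix [u|v|w|z] has determinant -100.
A nonzero determinant means the columns are linearly independent.

linearly independent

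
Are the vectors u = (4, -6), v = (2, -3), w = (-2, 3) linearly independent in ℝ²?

linearly dependent

There are 3 vectors in a 2-dimensional space, so they cannot be linearly independent.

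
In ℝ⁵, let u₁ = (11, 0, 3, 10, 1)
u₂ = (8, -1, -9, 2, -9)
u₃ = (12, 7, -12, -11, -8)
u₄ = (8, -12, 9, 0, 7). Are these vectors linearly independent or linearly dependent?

Place the vectors as rows of a 4×5 matrix and reduce to echelon form.
The reduction yields 4 nonzero rows, so the rank is 4.
Since rank = 4 (the number of vectors), the set is linearly independent.

linearly independent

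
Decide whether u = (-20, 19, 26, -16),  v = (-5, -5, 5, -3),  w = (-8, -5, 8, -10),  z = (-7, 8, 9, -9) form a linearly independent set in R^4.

linearly dependent

The matrix [u|v|w|z] has determinant 0.
A zero determinant means the columns are linearly dependent.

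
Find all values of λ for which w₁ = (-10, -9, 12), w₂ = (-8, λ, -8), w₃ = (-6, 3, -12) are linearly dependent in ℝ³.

Dependence holds iff the 3×3 matrix [w₁ w₂ w₃] is singular.
Expanding, det = 192*λ - 96.
Setting this to zero gives λ = 1/2.

λ = 1/2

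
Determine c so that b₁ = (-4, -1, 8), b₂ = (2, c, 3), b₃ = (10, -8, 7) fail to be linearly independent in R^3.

c = -20/9

The vectors are dependent exactly when the determinant of the matrix with rows b₁, b₂, b₃ vanishes.
Expanding, det = -108*c - 240.
Solving -108*c - 240 = 0 yields c = -20/9.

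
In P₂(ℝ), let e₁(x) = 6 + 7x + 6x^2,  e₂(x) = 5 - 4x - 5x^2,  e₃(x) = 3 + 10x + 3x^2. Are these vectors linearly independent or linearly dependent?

linearly independent

Write each element as a coordinate vector in ℝ³ using {1, x, x^2}.
Place the vectors as rows of a 3×3 matrix and reduce to echelon form.
The reduction yields 3 nonzero rows, so the rank is 3.
Since rank = 3 (the number of vectors), the set is linearly independent.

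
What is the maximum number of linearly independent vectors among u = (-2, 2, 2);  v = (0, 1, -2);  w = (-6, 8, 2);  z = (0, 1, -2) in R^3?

Put the 3×4 matrix [u|v|w|z] into echelon form.
Exactly 2 pivots survive; hence the rank is 2.
(With 4 elements in a 3-dimensional space the rank is at most 3.)

2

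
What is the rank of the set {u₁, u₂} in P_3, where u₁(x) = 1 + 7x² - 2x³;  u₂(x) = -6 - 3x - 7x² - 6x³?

2

Pass to coordinate vectors with respect to the basis {1, x, …, x³}.
Form the matrix with u₁, u₂ as columns and reduce.
Exactly 2 pivots survive; hence the rank is 2.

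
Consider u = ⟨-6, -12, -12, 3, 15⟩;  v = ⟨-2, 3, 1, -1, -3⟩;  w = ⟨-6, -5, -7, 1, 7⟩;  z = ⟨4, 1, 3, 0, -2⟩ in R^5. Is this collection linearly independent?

Row-reduce the matrix whose columns are u, v, w, z.
The reduction yields 2 nonzero rows, so the rank is 2.
Since rank 2 < 4, the set is linearly dependent.
Indeed 2u + 3v - 3w = 0.

linearly dependent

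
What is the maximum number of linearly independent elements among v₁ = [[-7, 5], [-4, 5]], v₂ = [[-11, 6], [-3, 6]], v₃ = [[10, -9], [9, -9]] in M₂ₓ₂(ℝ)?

Represent each element by its coordinate vector in ℝ⁴.
Form the matrix with v₁, v₂, v₃ as columns and reduce.
Reduction leaves 2 leading entries, giving rank 2.

2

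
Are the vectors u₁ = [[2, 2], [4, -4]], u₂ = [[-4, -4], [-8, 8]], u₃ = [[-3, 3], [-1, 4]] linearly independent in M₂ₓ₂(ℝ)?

Take coordinates with respect to the standard basis {E₁₁, E₁₂, E₂₁, E₂₂}.
Row-reduce the matrix whose columns are u₁, u₂, u₃.
The reduction yields 2 nonzero rows, so the rank is 2.
Since rank 2 < 3, the set is linearly dependent.
Indeed 2u₁ + u₂ = 0.

linearly dependent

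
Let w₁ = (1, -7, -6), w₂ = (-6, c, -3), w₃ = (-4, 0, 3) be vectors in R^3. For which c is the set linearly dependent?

Dependence holds iff the 3×3 matrix [w₁ w₂ w₃] is singular.
Cofactor expansion gives det = -21*c - 210.
This vanishes exactly when c = -10.

c = -10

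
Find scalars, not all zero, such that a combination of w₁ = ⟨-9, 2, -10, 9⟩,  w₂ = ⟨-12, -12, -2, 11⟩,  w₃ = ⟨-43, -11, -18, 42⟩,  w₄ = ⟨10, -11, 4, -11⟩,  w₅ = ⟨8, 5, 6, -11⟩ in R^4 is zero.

Write the vectors as columns of a matrix and find a nonzero vector in its null space.
One solution (up to scaling) is (1, 2, -1, -1, 0).

w₁ + 2w₂ - w₃ - w₄ = 0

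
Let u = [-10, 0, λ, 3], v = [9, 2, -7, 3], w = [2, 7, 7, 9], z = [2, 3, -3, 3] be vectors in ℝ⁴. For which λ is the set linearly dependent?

Dependence holds iff the 4×4 matrix [u v w z] is singular.
Expanding, det = 1566 - 54*λ.
This vanishes exactly when λ = 29.

λ = 29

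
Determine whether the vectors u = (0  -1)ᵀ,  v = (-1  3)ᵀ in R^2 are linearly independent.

linearly independent

Place the vectors as rows of a 2×2 matrix and reduce to echelon form.
The reduction yields 2 nonzero rows, so the rank is 2.
Since rank = 2 (the number of vectors), the set is linearly independent.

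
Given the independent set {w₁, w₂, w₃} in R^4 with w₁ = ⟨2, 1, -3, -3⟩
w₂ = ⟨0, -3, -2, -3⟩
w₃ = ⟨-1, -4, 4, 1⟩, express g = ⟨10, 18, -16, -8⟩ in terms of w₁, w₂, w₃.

Since w₁, w₂, w₃ are independent, the coefficients expressing g are uniquely determined by a linear system.
Row-reducing the augmented matrix gives the unique coefficients (a₁, a₂, a₃) = (4, -2, -2).

g = 4w₁ - 2w₂ - 2w₃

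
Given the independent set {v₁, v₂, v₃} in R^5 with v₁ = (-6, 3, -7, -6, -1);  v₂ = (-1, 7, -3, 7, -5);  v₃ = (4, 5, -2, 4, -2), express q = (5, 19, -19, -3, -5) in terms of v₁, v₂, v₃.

Since v₁, v₂, v₃ are independent, the coefficients expressing q are uniquely determined by a linear system.
Row-reducing the augmented matrix gives the unique coefficients (a₁, a₂, a₃) = (2, -1, 4).

q = 2v₁ - v₂ + 4v₃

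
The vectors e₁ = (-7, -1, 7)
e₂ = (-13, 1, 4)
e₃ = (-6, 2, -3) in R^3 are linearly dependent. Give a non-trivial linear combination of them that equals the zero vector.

e₁ - e₂ + e₃ = 0

Write the vectors as columns of a matrix and find a nonzero vector in its null space.
One solution (up to scaling) is (1, -1, 1).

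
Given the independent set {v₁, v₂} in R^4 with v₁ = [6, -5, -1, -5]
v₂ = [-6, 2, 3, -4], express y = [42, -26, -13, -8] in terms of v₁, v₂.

Write y = a₁v₁ + a₂v₂ and equate components.
Row-reducing the augmented matrix gives the unique coefficients (a₁, a₂) = (4, -3).

y = 4v₁ - 3v₂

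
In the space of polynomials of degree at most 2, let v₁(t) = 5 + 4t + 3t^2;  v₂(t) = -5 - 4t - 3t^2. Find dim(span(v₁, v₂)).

Use coordinates relative to {1, t, t^2}.
Apply Gaussian elimination to the matrix whose rows are v₁, v₂.
Exactly 1 pivot survives; hence the rank is 1.

dim = 1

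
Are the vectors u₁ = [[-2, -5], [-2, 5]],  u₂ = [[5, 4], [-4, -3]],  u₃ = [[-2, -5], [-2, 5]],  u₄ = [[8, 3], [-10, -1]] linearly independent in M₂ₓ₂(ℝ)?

linearly dependent

Take coordinates with respect to the standard basis {E₁₁, E₁₂, E₂₁, E₂₂}.
Place the vectors as rows of a 4×4 matrix and reduce to echelon form.
The reduction yields 2 nonzero rows, so the rank is 2.
Since rank 2 < 4, the set is linearly dependent.
Indeed u₁ - u₃ = 0.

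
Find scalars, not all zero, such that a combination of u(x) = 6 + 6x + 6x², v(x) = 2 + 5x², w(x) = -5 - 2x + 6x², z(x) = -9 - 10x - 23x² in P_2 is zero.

2u + v + w + z = 0

Take coordinates with respect to {1, x, x²}.
Row-reduce the matrix with u, v, w, z as columns; the null space gives the coefficients.
A generator of the null space is (2, 1, 1, 1).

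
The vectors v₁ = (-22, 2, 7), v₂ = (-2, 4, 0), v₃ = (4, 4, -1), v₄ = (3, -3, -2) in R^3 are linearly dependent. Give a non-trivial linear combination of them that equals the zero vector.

v₁ - 2v₂ + 3v₃ + 2v₄ = 0

Row-reduce the matrix with v₁, v₂, v₃, v₄ as columns; the null space gives the coefficients.
A generator of the null space is (1, -2, 3, 2).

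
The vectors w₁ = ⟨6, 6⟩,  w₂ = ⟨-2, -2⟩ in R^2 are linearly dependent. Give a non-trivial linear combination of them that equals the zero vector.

w₁ + 3w₂ = 0

Row-reduce the matrix with w₁, w₂ as columns; the null space gives the coefficients.
One solution (up to scaling) is (1, 3).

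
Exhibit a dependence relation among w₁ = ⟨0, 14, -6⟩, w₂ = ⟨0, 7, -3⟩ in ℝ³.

Set up α₁w₁ + α₂w₂ = 0 and solve the homogeneous system.
The free variable yields coefficients (1, -2) (any nonzero multiple also works).

w₁ - 2w₂ = 0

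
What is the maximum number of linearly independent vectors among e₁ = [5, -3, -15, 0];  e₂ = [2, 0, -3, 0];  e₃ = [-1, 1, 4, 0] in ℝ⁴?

Form the matrix with e₁, e₂, e₃ as columns and reduce.
Exactly 2 pivots survive; hence the rank is 2.

2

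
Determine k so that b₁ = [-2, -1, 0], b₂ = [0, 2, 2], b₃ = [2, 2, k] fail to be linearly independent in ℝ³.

Place the vectors as rows of a 3×3 matrix; dependence ⇔ determinant zero.
The determinant works out to 4 - 4*k.
Setting this to zero gives k = 1.

k = 1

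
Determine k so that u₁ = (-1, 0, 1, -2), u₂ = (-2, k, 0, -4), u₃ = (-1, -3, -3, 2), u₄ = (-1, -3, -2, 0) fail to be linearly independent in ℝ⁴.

The vectors are dependent exactly when the determinant of the matrix with rows u₁, u₂, u₃, u₄ vanishes.
Expanding, det = -4*k - 12.
Setting this to zero gives k = -3.

k = -3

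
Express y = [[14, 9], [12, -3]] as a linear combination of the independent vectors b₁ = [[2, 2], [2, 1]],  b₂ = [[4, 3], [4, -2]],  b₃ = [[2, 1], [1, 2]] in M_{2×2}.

Identify each element with its coordinate vector in ℝ⁴ via {E₁₁, E₁₂, E₂₁, E₂₂}.
Set up the augmented matrix [b₁ | b₂ | b₃ | y] and row-reduce.
Back-substitution yields (α₁, α₂, α₃) = (-1, 3, 2).

y = -b₁ + 3b₂ + 2b₃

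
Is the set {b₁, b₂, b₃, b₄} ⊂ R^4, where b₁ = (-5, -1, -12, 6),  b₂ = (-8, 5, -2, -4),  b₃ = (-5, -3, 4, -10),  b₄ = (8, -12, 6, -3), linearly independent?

linearly independent

Form the 4×4 matrix with these as columns; its determinant is 228.
A nonzero determinant means the columns are linearly independent.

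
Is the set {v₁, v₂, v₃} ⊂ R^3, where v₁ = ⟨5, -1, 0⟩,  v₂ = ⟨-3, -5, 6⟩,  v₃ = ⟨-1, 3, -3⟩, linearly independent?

linearly dependent

Row-reduce the matrix whose columns are v₁, v₂, v₃.
The reduction yields 2 nonzero rows, so the rank is 2.
Since rank 2 < 3, the set is linearly dependent.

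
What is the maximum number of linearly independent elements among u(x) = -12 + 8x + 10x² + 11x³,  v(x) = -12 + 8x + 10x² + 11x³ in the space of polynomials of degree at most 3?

1

Pass to coordinate vectors with respect to the basis {1, x, …, x³}.
Form the matrix with u, v as columns and reduce.
Exactly 1 pivot survives; hence the rank is 1.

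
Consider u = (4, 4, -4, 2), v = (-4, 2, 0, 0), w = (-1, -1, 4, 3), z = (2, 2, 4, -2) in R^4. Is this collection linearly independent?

linearly independent

Place the vectors as rows of a 4×4 matrix and reduce to echelon form.
The reduction yields 4 nonzero rows, so the rank is 4.
Since rank = 4 (the number of vectors), the set is linearly independent.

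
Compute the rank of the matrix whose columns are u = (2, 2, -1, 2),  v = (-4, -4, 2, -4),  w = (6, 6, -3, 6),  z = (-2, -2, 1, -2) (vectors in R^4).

Form the matrix with u, v, w, z as columns and reduce.
The echelon form has 1 nonzero row, so the rank is 1.

rank 1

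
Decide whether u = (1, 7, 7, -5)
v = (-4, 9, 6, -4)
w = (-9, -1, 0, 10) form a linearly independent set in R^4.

linearly independent

Place the vectors as rows of a 3×4 matrix and reduce to echelon form.
The reduction yields 3 nonzero rows, so the rank is 3.
Since rank = 3 (the number of vectors), the set is linearly independent.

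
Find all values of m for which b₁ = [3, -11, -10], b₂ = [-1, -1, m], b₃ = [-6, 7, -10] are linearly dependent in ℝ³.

m = -6

The vectors are dependent exactly when the determinant of the matrix with rows b₁, b₂, b₃ vanishes.
The determinant works out to 45*m + 270.
This vanishes exactly when m = -6.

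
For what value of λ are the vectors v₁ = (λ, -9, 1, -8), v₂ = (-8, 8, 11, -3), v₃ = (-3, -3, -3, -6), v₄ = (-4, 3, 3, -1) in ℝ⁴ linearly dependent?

λ = 11

Dependence holds iff the 4×4 matrix [v₁ v₂ v₃ v₄] is singular.
The determinant works out to 693 - 63*λ.
Setting this to zero gives λ = 11.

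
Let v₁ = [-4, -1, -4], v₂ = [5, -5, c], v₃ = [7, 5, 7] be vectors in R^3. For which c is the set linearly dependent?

Place the vectors as rows of a 3×3 matrix; dependence ⇔ determinant zero.
Cofactor expansion gives det = 13*c - 65.
This vanishes exactly when c = 5.

c = 5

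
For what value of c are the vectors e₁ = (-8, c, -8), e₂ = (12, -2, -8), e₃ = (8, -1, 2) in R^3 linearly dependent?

c = 8/11

The set is linearly dependent precisely when det[e₁; e₂; e₃] = 0.
Cofactor expansion gives det = 64 - 88*c.
Solving 64 - 88*c = 0 yields c = 8/11.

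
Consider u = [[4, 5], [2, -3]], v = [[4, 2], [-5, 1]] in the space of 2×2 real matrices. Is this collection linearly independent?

linearly independent

Take coordinates with respect to the standard basis {E₁₁, E₁₂, E₂₁, E₂₂}.
Place the vectors as rows of a 2×4 matrix and reduce to echelon form.
The reduction yields 2 nonzero rows, so the rank is 2.
Since rank = 2 (the number of vectors), the set is linearly independent.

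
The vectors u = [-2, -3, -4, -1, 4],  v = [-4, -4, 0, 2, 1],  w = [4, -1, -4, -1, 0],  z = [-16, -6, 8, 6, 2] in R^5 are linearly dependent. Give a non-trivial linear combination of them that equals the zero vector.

2v - 2w - z = 0

Solve the homogeneous system with u, v, w, z as columns by row-reducing the coefficient matrix.
One solution (up to scaling) is (0, 2, -2, -1).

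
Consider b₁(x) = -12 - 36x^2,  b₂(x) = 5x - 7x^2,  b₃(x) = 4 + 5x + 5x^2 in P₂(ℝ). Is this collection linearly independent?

Take coordinates with respect to the standard basis {1, x, x^2}.
Row-reduce the matrix whose columns are b₁, b₂, b₃.
The reduction yields 2 nonzero rows, so the rank is 2.
Since rank 2 < 3, the set is linearly dependent.
Indeed b₁ - 3b₂ + 3b₃ = 0.

linearly dependent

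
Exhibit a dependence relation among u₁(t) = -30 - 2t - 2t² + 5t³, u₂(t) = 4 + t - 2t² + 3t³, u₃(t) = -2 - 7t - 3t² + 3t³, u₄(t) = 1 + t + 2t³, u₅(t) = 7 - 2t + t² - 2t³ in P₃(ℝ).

Take coordinates with respect to {1, t, …, t³}.
Write the vectors as columns of a matrix and find a nonzero vector in its null space.
The free variable yields coefficients (1, 2, -1, -1, 3) (any nonzero multiple also works).

u₁ + 2u₂ - u₃ - u₄ + 3u₅ = 0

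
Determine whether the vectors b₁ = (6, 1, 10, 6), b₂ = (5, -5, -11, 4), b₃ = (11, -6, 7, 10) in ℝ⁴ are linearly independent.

Place the vectors as rows of a 3×4 matrix and reduce to echelon form.
The reduction yields 3 nonzero rows, so the rank is 3.
Since rank = 3 (the number of vectors), the set is linearly independent.

linearly independent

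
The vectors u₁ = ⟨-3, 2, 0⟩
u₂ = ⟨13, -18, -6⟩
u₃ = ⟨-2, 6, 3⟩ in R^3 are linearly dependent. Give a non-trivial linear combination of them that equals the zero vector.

3u₁ + u₂ + 2u₃ = 0

Solve the homogeneous system with u₁, u₂, u₃ as columns by row-reducing the coefficient matrix.
A generator of the null space is (3, 1, 2).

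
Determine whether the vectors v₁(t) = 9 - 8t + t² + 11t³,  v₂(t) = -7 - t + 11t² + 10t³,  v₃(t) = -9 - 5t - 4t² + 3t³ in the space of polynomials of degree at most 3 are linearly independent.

Take coordinates with respect to the standard basis {1, t, …, t³}.
Place the vectors as rows of a 3×4 matrix and reduce to echelon form.
The reduction yields 3 nonzero rows, so the rank is 3.
Since rank = 3 (the number of vectors), the set is linearly independent.

linearly independent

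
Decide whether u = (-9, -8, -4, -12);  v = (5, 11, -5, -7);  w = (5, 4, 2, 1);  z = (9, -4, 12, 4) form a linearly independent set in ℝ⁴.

Place the vectors as rows of a 4×4 matrix and reduce to echelon form.
The reduction yields 4 nonzero rows, so the rank is 4.
Since rank = 4 (the number of vectors), the set is linearly independent.

linearly independent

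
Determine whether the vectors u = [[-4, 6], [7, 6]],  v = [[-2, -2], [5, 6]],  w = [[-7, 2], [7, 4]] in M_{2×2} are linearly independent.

Take coordinates with respect to the standard basis {E₁₁, E₁₂, E₂₁, E₂₂}.
Row-reduce the matrix whose columns are u, v, w.
The reduction yields 3 nonzero rows, so the rank is 3.
Since rank = 3 (the number of vectors), the set is linearly independent.

linearly independent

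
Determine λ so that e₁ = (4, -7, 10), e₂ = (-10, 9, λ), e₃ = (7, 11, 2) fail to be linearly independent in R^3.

λ = -58/3

The vectors are dependent exactly when the determinant of the matrix with rows e₁, e₂, e₃ vanishes.
Expanding, det = -93*λ - 1798.
Solving -93*λ - 1798 = 0 yields λ = -58/3.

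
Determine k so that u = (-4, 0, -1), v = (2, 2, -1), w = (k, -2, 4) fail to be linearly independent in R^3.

Place the vectors as rows of a 3×3 matrix; dependence ⇔ determinant zero.
Expanding, det = 2*k - 20.
Setting this to zero gives k = 10.

k = 10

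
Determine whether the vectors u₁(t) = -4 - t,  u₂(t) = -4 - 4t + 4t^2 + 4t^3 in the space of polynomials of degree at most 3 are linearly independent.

linearly independent

Take coordinates with respect to the standard basis {1, t, …, t^3}.
Place the vectors as rows of a 2×4 matrix and reduce to echelon form.
The reduction yields 2 nonzero rows, so the rank is 2.
Since rank = 2 (the number of vectors), the set is linearly independent.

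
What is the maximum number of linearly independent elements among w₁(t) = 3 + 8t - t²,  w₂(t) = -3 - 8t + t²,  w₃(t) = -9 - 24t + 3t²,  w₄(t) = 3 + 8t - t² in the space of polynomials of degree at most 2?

1

Represent each element by its coordinate vector in ℝ³.
Form the matrix with w₁, w₂, w₃, w₄ as columns and reduce.
Reduction leaves 1 leading entry, giving rank 1.
(With 4 elements in a 3-dimensional space the rank is at most 3.)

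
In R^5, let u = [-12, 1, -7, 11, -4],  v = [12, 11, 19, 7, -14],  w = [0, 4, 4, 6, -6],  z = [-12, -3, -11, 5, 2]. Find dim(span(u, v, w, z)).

dim = 2

Put the 5×4 matrix [u|v|w|z] into echelon form.
The echelon form has 2 nonzero rows, so the rank is 2.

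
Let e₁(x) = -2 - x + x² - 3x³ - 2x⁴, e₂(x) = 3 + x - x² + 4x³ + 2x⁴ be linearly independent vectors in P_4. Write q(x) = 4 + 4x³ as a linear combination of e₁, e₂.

q = 4e₁ + 4e₂

Identify each element with its coordinate vector in ℝ⁵ via {1, x, …, x⁴}.
Since e₁, e₂ are independent, the coefficients expressing q are uniquely determined by a linear system.
Row-reducing the augmented matrix gives the unique coefficients (c₁, c₂) = (4, 4).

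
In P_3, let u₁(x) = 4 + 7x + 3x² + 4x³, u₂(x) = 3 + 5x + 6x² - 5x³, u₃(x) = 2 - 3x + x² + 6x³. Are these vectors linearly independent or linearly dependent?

linearly independent

Take coordinates with respect to the standard basis {1, x, …, x³}.
Place the vectors as rows of a 3×4 matrix and reduce to echelon form.
The reduction yields 3 nonzero rows, so the rank is 3.
Since rank = 3 (the number of vectors), the set is linearly independent.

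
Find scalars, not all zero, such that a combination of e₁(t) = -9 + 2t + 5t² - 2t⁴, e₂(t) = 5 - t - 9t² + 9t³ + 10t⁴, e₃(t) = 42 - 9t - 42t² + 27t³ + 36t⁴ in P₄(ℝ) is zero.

3e₁ - 3e₂ + e₃ = 0

Pass to coordinate vectors relative to the basis {1, t, …, t⁴}.
Write the vectors as columns of a matrix and find a nonzero vector in its null space.
One solution (up to scaling) is (3, -3, 1).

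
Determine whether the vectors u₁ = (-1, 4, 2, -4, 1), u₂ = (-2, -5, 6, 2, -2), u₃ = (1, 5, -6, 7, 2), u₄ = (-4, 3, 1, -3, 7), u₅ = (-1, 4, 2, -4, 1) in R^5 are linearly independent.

Two of the vectors are equal, giving an immediate dependence.

linearly dependent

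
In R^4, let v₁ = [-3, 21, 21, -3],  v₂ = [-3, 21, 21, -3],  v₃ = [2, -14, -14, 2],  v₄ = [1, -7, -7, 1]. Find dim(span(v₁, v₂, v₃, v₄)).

Apply Gaussian elimination to the matrix whose rows are v₁, v₂, v₃, v₄.
There is 1 pivot column, so rank = 1.

dim = 1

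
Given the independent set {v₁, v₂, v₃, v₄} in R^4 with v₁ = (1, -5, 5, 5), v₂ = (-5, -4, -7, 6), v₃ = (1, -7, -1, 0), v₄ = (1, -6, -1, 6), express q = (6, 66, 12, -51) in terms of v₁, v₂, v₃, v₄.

q = -3v₁ - 3v₂ - 3v₃ - 3v₄

Since v₁, v₂, v₃, v₄ are independent, the coefficients expressing q are uniquely determined by a linear system.
The system has the unique solution (α₁, …, α₄) = (-3, -3, -3, -3).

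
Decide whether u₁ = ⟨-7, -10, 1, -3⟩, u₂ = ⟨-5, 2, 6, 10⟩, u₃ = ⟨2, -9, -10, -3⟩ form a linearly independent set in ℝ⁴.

linearly independent

Row-reduce the matrix whose columns are u₁, u₂, u₃.
The reduction yields 3 nonzero rows, so the rank is 3.
Since rank = 3 (the number of vectors), the set is linearly independent.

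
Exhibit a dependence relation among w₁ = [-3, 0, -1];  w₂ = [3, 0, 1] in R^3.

w₁ + w₂ = 0

Write the vectors as columns of a matrix and find a nonzero vector in its null space.
The free variable yields coefficients (1, 1) (any nonzero multiple also works).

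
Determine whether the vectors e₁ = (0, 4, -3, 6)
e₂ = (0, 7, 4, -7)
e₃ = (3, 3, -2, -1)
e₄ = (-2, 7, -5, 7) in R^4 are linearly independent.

linearly independent

Place the vectors as rows of a 4×4 matrix and reduce to echelon form.
The reduction yields 4 nonzero rows, so the rank is 4.
Since rank = 4 (the number of vectors), the set is linearly independent.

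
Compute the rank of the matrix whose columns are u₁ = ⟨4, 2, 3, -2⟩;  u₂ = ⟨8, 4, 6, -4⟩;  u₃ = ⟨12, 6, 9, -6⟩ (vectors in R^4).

Row-reduce the 3×4 matrix with these as rows.
Reduction leaves 1 leading entry, giving rank 1.

1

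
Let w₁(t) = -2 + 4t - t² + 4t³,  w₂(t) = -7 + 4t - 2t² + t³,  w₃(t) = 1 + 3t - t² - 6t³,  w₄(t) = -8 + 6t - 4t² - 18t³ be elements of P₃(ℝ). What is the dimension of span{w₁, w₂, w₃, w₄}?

3

Represent each element by its coordinate vector in ℝ⁴.
Put the 4×4 matrix [w₁|w₂|w₃|w₄] into echelon form.
Exactly 3 pivots survive; hence the rank is 3.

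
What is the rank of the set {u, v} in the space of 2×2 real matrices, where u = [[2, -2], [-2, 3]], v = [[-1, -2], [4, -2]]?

Represent each element by its coordinate vector in ℝ⁴.
Apply Gaussian elimination to the matrix whose rows are u, v.
There are 2 pivot columns, so rank = 2.

2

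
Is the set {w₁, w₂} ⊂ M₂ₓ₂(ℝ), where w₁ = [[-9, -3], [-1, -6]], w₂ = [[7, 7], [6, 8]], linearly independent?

linearly independent

Take coordinates with respect to the standard basis {E₁₁, E₁₂, E₂₁, E₂₂}.
Place the vectors as rows of a 2×4 matrix and reduce to echelon form.
The reduction yields 2 nonzero rows, so the rank is 2.
Since rank = 2 (the number of vectors), the set is linearly independent.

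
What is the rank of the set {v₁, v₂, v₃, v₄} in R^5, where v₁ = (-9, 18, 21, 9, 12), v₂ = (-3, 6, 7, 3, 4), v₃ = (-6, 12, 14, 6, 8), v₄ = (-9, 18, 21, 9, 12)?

1

Put the 5×4 matrix [v₁|v₂|v₃|v₄] into echelon form.
Reduction leaves 1 leading entry, giving rank 1.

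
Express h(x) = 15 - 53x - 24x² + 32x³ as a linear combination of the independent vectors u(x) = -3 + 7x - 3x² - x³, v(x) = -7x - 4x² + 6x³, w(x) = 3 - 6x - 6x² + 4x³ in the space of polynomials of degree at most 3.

h = -2u + 3v + 3w

Identify each element with its coordinate vector in ℝ⁴ via {1, x, …, x³}.
Since u, v, w are independent, the coefficients expressing h are uniquely determined by a linear system.
Back-substitution yields (α₁, α₂, α₃) = (-2, 3, 3).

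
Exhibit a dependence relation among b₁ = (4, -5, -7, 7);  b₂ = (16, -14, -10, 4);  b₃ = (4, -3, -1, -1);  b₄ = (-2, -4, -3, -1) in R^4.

Solve the homogeneous system with b₁, b₂, b₃, b₄ as columns by row-reducing the coefficient matrix.
A generator of the null space is (1, -1, 3, 0).

b₁ - b₂ + 3b₃ = 0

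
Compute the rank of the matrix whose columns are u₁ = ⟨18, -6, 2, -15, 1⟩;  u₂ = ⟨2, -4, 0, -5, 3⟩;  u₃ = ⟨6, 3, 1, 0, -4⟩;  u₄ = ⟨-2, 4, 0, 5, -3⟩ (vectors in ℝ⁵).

rank 2

Apply Gaussian elimination to the matrix whose rows are u₁, u₂, u₃, u₄.
There are 2 pivot columns, so rank = 2.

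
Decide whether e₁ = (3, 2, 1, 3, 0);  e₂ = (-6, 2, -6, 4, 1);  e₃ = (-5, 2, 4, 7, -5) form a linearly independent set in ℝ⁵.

linearly independent

Row-reduce the matrix whose columns are e₁, e₂, e₃.
The reduction yields 3 nonzero rows, so the rank is 3.
Since rank = 3 (the number of vectors), the set is linearly independent.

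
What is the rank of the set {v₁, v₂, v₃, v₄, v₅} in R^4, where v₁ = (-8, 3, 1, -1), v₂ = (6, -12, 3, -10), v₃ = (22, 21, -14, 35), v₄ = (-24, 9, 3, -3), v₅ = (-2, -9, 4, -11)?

rank 2

Row-reduce the 5×4 matrix with these as rows.
The echelon form has 2 nonzero rows, so the rank is 2.
(With 5 elements in a 4-dimensional space the rank is at most 4.)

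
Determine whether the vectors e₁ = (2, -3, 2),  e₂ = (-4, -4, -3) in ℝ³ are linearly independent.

linearly independent

Row-reduce the matrix whose columns are e₁, e₂.
The reduction yields 2 nonzero rows, so the rank is 2.
Since rank = 2 (the number of vectors), the set is linearly independent.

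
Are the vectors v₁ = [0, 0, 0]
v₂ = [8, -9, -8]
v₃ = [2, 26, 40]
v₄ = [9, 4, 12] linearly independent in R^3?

There are 4 vectors in a 3-dimensional space, so they cannot be linearly independent.

linearly dependent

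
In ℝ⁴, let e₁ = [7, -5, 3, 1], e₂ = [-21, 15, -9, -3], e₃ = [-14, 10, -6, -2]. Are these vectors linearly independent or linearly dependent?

Place the vectors as rows of a 3×4 matrix and reduce to echelon form.
The reduction yields 1 nonzero row, so the rank is 1.
Since rank 1 < 3, the set is linearly dependent.
Indeed 3e₁ + e₂ = 0.

linearly dependent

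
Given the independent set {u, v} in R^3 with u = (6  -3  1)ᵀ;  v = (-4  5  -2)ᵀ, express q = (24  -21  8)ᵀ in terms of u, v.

q = 2u - 3v

Write q = c₁u + c₂v and equate components.
Back-substitution yields (c₁, c₂) = (2, -3).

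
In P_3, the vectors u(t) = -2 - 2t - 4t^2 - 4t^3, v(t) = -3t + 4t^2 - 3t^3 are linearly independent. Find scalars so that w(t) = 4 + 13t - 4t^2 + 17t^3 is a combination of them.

w = -2u - 3v

Take coordinate vectors relative to {1, t, …, t^3}.
Write w = α₁u + α₂v and equate components.
Back-substitution yields (α₁, α₂) = (-2, -3).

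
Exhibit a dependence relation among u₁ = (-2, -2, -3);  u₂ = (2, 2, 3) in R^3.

Write the vectors as columns of a matrix and find a nonzero vector in its null space.
The free variable yields coefficients (1, 1) (any nonzero multiple also works).

u₁ + u₂ = 0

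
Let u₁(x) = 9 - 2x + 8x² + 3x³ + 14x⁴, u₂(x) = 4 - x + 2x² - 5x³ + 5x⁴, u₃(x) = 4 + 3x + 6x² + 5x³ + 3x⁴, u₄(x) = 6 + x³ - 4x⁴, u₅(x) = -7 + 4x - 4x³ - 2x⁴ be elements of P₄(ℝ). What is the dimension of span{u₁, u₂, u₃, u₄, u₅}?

Use coordinates relative to {1, x, …, x⁴}.
Form the matrix with u₁, u₂, u₃, u₄, u₅ as columns and reduce.
Reduction leaves 4 leading entries, giving rank 4.

4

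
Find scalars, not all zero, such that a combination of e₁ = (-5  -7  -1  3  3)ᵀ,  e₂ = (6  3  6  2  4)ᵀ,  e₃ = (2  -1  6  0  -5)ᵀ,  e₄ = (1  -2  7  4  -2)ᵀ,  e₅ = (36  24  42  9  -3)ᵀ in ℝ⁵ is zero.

3e₁ - 3e₂ - 3e₄ + e₅ = 0

Write the vectors as columns of a matrix and find a nonzero vector in its null space.
A generator of the null space is (3, -3, 0, -3, 1).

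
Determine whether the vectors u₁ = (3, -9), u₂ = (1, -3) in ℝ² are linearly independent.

Row-reduce the matrix whose columns are u₁, u₂.
The reduction yields 1 nonzero row, so the rank is 1.
Since rank 1 < 2, the set is linearly dependent.

linearly dependent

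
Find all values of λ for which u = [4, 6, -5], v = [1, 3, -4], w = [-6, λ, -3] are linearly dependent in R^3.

λ = -36/11

Dependence holds iff the 3×3 matrix [u v w] is singular.
Expanding, det = 11*λ + 36.
Setting this to zero gives λ = -36/11.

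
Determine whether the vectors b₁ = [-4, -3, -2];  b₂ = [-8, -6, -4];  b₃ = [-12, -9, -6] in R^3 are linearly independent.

Place the vectors as rows of a 3×3 matrix and reduce to echelon form.
The reduction yields 1 nonzero row, so the rank is 1.
Since rank 1 < 3, the set is linearly dependent.
Indeed 2b₁ - b₂ = 0.

linearly dependent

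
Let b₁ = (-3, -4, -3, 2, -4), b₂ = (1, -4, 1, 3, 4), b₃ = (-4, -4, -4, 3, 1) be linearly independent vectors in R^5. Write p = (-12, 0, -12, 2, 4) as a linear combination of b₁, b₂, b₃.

Since b₁, b₂, b₃ are independent, the coefficients expressing p are uniquely determined by a linear system.
Row-reducing the augmented matrix gives the unique coefficients (a₁, a₂, a₃) = (-2, -2, 4).

p = -2b₁ - 2b₂ + 4b₃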